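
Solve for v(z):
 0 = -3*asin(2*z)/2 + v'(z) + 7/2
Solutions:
 v(z) = C1 + 3*z*asin(2*z)/2 - 7*z/2 + 3*sqrt(1 - 4*z^2)/4


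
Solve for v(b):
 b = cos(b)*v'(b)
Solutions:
 v(b) = C1 + Integral(b/cos(b), b)


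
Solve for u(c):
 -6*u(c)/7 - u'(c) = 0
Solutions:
 u(c) = C1*exp(-6*c/7)


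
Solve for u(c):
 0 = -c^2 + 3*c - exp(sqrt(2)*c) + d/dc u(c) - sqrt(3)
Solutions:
 u(c) = C1 + c^3/3 - 3*c^2/2 + sqrt(3)*c + sqrt(2)*exp(sqrt(2)*c)/2


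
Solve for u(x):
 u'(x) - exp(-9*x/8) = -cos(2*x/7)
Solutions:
 u(x) = C1 - 7*sin(2*x/7)/2 - 8*exp(-9*x/8)/9


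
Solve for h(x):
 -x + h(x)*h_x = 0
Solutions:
 h(x) = -sqrt(C1 + x^2)
 h(x) = sqrt(C1 + x^2)


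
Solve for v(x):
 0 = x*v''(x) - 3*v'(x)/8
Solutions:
 v(x) = C1 + C2*x^(11/8)


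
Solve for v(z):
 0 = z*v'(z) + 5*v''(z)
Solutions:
 v(z) = C1 + C2*erf(sqrt(10)*z/10)


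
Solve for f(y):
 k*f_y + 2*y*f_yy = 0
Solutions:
 f(y) = C1 + y^(1 - re(k)/2)*(C2*sin(log(y)*Abs(im(k))/2) + C3*cos(log(y)*im(k)/2))


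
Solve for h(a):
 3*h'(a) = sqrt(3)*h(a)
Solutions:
 h(a) = C1*exp(sqrt(3)*a/3)


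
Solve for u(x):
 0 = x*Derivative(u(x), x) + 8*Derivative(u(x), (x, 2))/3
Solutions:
 u(x) = C1 + C2*erf(sqrt(3)*x/4)


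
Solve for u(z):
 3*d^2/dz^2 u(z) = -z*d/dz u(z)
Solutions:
 u(z) = C1 + C2*erf(sqrt(6)*z/6)


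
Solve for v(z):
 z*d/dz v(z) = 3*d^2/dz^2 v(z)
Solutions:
 v(z) = C1 + C2*erfi(sqrt(6)*z/6)


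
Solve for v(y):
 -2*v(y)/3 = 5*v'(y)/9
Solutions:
 v(y) = C1*exp(-6*y/5)


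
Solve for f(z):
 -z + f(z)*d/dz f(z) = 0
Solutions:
 f(z) = -sqrt(C1 + z^2)
 f(z) = sqrt(C1 + z^2)


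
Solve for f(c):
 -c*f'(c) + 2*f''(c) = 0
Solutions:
 f(c) = C1 + C2*erfi(c/2)


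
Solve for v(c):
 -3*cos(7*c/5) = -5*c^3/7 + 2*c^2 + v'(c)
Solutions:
 v(c) = C1 + 5*c^4/28 - 2*c^3/3 - 15*sin(7*c/5)/7


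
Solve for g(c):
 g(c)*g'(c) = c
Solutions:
 g(c) = -sqrt(C1 + c^2)
 g(c) = sqrt(C1 + c^2)


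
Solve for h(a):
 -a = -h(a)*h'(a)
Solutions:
 h(a) = -sqrt(C1 + a^2)
 h(a) = sqrt(C1 + a^2)


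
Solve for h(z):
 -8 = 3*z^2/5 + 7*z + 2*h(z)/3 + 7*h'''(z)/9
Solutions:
 h(z) = C3*exp(-6^(1/3)*7^(2/3)*z/7) - 9*z^2/10 - 21*z/2 + (C1*sin(2^(1/3)*3^(5/6)*7^(2/3)*z/14) + C2*cos(2^(1/3)*3^(5/6)*7^(2/3)*z/14))*exp(6^(1/3)*7^(2/3)*z/14) - 12


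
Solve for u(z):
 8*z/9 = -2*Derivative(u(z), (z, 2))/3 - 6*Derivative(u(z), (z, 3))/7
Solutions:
 u(z) = C1 + C2*z + C3*exp(-7*z/9) - 2*z^3/9 + 6*z^2/7


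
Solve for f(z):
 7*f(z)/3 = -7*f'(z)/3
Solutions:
 f(z) = C1*exp(-z)


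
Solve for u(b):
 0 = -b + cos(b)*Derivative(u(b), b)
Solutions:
 u(b) = C1 + Integral(b/cos(b), b)


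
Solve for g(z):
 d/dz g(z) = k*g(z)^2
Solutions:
 g(z) = -1/(C1 + k*z)


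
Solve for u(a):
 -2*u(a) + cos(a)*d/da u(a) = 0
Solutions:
 u(a) = C1*(sin(a) + 1)/(sin(a) - 1)


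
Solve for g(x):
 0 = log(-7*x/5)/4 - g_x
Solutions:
 g(x) = C1 + x*log(-x)/4 + x*(-log(5) - 1 + log(7))/4


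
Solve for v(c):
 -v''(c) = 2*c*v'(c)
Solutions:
 v(c) = C1 + C2*erf(c)


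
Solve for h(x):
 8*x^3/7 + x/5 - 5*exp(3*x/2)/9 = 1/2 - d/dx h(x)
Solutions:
 h(x) = C1 - 2*x^4/7 - x^2/10 + x/2 + 10*exp(3*x/2)/27


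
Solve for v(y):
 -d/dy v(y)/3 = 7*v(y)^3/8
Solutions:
 v(y) = -2*sqrt(-1/(C1 - 21*y))
 v(y) = 2*sqrt(-1/(C1 - 21*y))


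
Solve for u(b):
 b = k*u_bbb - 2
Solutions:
 u(b) = C1 + C2*b + C3*b^2 + b^4/(24*k) + b^3/(3*k)


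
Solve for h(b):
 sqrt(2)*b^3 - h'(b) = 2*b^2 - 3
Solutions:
 h(b) = C1 + sqrt(2)*b^4/4 - 2*b^3/3 + 3*b


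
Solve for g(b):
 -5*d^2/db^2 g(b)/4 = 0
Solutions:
 g(b) = C1 + C2*b


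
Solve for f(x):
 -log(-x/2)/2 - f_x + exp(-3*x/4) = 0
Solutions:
 f(x) = C1 - x*log(-x)/2 + x*(log(2) + 1)/2 - 4*exp(-3*x/4)/3


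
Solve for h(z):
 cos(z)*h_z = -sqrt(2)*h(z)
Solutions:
 h(z) = C1*(sin(z) - 1)^(sqrt(2)/2)/(sin(z) + 1)^(sqrt(2)/2)


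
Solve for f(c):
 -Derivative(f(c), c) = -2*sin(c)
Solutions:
 f(c) = C1 - 2*cos(c)


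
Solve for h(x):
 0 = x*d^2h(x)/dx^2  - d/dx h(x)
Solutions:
 h(x) = C1 + C2*x^2


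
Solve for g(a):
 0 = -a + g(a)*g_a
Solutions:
 g(a) = -sqrt(C1 + a^2)
 g(a) = sqrt(C1 + a^2)


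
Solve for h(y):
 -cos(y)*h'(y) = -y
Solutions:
 h(y) = C1 + Integral(y/cos(y), y)


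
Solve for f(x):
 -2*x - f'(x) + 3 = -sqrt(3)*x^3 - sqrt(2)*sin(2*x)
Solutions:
 f(x) = C1 + sqrt(3)*x^4/4 - x^2 + 3*x - sqrt(2)*cos(2*x)/2


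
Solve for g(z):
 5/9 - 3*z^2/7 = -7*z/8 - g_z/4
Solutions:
 g(z) = C1 + 4*z^3/7 - 7*z^2/4 - 20*z/9


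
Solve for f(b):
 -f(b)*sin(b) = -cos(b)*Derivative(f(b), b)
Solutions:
 f(b) = C1/cos(b)


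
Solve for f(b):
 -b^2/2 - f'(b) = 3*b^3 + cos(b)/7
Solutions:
 f(b) = C1 - 3*b^4/4 - b^3/6 - sin(b)/7


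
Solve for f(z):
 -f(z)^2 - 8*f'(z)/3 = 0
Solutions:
 f(z) = 8/(C1 + 3*z)


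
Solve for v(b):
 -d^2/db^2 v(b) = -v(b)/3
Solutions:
 v(b) = C1*exp(-sqrt(3)*b/3) + C2*exp(sqrt(3)*b/3)


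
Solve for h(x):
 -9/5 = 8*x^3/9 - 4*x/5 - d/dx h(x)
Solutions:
 h(x) = C1 + 2*x^4/9 - 2*x^2/5 + 9*x/5


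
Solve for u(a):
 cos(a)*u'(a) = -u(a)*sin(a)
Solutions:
 u(a) = C1*cos(a)


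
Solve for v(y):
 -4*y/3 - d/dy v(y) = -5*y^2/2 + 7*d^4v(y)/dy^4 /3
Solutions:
 v(y) = C1 + C4*exp(-3^(1/3)*7^(2/3)*y/7) + 5*y^3/6 - 2*y^2/3 + (C2*sin(3^(5/6)*7^(2/3)*y/14) + C3*cos(3^(5/6)*7^(2/3)*y/14))*exp(3^(1/3)*7^(2/3)*y/14)


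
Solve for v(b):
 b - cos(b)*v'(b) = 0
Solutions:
 v(b) = C1 + Integral(b/cos(b), b)


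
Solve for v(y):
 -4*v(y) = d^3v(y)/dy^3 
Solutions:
 v(y) = C3*exp(-2^(2/3)*y) + (C1*sin(2^(2/3)*sqrt(3)*y/2) + C2*cos(2^(2/3)*sqrt(3)*y/2))*exp(2^(2/3)*y/2)


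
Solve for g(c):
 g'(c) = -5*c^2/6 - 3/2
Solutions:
 g(c) = C1 - 5*c^3/18 - 3*c/2


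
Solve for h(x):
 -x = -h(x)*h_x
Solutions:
 h(x) = -sqrt(C1 + x^2)
 h(x) = sqrt(C1 + x^2)


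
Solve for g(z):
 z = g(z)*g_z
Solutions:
 g(z) = -sqrt(C1 + z^2)
 g(z) = sqrt(C1 + z^2)


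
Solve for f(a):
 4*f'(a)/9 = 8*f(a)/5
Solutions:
 f(a) = C1*exp(18*a/5)


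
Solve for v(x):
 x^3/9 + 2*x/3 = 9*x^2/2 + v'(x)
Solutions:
 v(x) = C1 + x^4/36 - 3*x^3/2 + x^2/3


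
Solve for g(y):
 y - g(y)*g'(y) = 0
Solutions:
 g(y) = -sqrt(C1 + y^2)
 g(y) = sqrt(C1 + y^2)


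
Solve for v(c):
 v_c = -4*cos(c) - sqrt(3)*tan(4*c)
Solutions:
 v(c) = C1 + sqrt(3)*log(cos(4*c))/4 - 4*sin(c)


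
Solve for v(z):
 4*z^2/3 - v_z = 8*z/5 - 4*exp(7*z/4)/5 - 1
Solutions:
 v(z) = C1 + 4*z^3/9 - 4*z^2/5 + z + 16*exp(7*z/4)/35


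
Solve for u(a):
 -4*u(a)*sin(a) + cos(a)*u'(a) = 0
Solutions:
 u(a) = C1/cos(a)^4


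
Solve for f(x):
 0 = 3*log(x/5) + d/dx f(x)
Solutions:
 f(x) = C1 - 3*x*log(x) + 3*x + x*log(125)


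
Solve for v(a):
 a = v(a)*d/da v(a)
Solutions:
 v(a) = -sqrt(C1 + a^2)
 v(a) = sqrt(C1 + a^2)


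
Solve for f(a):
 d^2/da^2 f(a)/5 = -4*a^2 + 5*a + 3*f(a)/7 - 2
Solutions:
 f(a) = C1*exp(-sqrt(105)*a/7) + C2*exp(sqrt(105)*a/7) + 28*a^2/3 - 35*a/3 + 602/45


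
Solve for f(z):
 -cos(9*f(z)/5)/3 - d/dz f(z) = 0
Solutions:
 z/3 - 5*log(sin(9*f(z)/5) - 1)/18 + 5*log(sin(9*f(z)/5) + 1)/18 = C1


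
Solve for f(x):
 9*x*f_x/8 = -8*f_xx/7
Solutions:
 f(x) = C1 + C2*erf(3*sqrt(14)*x/16)


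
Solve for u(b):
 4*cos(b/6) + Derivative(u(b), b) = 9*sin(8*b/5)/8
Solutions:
 u(b) = C1 - 24*sin(b/6) - 45*cos(8*b/5)/64


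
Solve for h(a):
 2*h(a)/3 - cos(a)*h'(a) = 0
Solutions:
 h(a) = C1*(sin(a) + 1)^(1/3)/(sin(a) - 1)^(1/3)


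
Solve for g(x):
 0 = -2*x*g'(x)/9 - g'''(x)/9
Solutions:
 g(x) = C1 + Integral(C2*airyai(-2^(1/3)*x) + C3*airybi(-2^(1/3)*x), x)


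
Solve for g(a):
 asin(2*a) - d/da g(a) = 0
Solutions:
 g(a) = C1 + a*asin(2*a) + sqrt(1 - 4*a^2)/2


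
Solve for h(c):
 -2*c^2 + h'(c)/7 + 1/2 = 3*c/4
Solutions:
 h(c) = C1 + 14*c^3/3 + 21*c^2/8 - 7*c/2


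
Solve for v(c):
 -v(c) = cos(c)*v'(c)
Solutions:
 v(c) = C1*sqrt(sin(c) - 1)/sqrt(sin(c) + 1)


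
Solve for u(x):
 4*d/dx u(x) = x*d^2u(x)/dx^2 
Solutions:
 u(x) = C1 + C2*x^5


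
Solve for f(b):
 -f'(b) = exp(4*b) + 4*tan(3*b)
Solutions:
 f(b) = C1 - exp(4*b)/4 + 4*log(cos(3*b))/3


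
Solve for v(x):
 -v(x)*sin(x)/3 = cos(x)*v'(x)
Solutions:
 v(x) = C1*cos(x)^(1/3)


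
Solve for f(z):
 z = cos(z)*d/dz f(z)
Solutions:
 f(z) = C1 + Integral(z/cos(z), z)


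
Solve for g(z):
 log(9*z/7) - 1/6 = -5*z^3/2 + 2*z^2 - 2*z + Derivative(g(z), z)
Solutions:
 g(z) = C1 + 5*z^4/8 - 2*z^3/3 + z^2 + z*log(z) - 7*z/6 + z*log(9/7)


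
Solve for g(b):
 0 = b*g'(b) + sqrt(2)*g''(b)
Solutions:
 g(b) = C1 + C2*erf(2^(1/4)*b/2)


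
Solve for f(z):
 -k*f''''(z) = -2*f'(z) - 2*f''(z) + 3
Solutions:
 f(z) = C1 + C2*exp(z*(3^(1/3)*(sqrt(3)*sqrt((27 - 8/k)/k^2) - 9/k)^(1/3)/6 - 3^(5/6)*I*(sqrt(3)*sqrt((27 - 8/k)/k^2) - 9/k)^(1/3)/6 - 4/(k*(-3^(1/3) + 3^(5/6)*I)*(sqrt(3)*sqrt((27 - 8/k)/k^2) - 9/k)^(1/3)))) + C3*exp(z*(3^(1/3)*(sqrt(3)*sqrt((27 - 8/k)/k^2) - 9/k)^(1/3)/6 + 3^(5/6)*I*(sqrt(3)*sqrt((27 - 8/k)/k^2) - 9/k)^(1/3)/6 + 4/(k*(3^(1/3) + 3^(5/6)*I)*(sqrt(3)*sqrt((27 - 8/k)/k^2) - 9/k)^(1/3)))) + C4*exp(-3^(1/3)*z*((sqrt(3)*sqrt((27 - 8/k)/k^2) - 9/k)^(1/3) + 2*3^(1/3)/(k*(sqrt(3)*sqrt((27 - 8/k)/k^2) - 9/k)^(1/3)))/3) + 3*z/2


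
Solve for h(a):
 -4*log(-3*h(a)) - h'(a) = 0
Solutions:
 Integral(1/(log(-_y) + log(3)), (_y, h(a)))/4 = C1 - a


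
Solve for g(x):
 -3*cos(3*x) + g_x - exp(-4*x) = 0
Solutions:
 g(x) = C1 + sin(3*x) - exp(-4*x)/4


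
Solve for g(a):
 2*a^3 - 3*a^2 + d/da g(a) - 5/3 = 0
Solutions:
 g(a) = C1 - a^4/2 + a^3 + 5*a/3


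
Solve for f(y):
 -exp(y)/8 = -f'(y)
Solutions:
 f(y) = C1 + exp(y)/8


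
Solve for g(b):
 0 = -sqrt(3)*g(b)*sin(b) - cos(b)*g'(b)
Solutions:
 g(b) = C1*cos(b)^(sqrt(3))


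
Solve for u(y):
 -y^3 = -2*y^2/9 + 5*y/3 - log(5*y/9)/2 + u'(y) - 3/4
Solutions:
 u(y) = C1 - y^4/4 + 2*y^3/27 - 5*y^2/6 + y*log(y)/2 + y*log(sqrt(5)/3) + y/4


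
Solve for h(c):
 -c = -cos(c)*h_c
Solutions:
 h(c) = C1 + Integral(c/cos(c), c)


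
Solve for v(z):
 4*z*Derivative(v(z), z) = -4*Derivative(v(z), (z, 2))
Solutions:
 v(z) = C1 + C2*erf(sqrt(2)*z/2)


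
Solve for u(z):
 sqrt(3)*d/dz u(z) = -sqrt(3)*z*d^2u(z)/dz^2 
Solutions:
 u(z) = C1 + C2*log(z)


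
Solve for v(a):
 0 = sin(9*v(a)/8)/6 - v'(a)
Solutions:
 -a/6 + 4*log(cos(9*v(a)/8) - 1)/9 - 4*log(cos(9*v(a)/8) + 1)/9 = C1


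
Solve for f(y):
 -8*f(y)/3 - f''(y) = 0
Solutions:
 f(y) = C1*sin(2*sqrt(6)*y/3) + C2*cos(2*sqrt(6)*y/3)


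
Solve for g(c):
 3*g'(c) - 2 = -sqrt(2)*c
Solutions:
 g(c) = C1 - sqrt(2)*c^2/6 + 2*c/3


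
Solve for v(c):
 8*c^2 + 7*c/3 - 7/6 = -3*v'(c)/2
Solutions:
 v(c) = C1 - 16*c^3/9 - 7*c^2/9 + 7*c/9


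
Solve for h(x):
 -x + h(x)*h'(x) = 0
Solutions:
 h(x) = -sqrt(C1 + x^2)
 h(x) = sqrt(C1 + x^2)


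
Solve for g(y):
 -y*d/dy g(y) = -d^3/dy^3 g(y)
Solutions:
 g(y) = C1 + Integral(C2*airyai(y) + C3*airybi(y), y)


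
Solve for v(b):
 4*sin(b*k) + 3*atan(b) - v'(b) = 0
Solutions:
 v(b) = C1 + 3*b*atan(b) + 4*Piecewise((-cos(b*k)/k, Ne(k, 0)), (0, True)) - 3*log(b^2 + 1)/2


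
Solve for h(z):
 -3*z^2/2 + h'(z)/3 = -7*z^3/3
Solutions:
 h(z) = C1 - 7*z^4/4 + 3*z^3/2


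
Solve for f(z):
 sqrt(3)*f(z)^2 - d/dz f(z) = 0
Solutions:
 f(z) = -1/(C1 + sqrt(3)*z)


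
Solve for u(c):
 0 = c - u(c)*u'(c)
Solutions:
 u(c) = -sqrt(C1 + c^2)
 u(c) = sqrt(C1 + c^2)


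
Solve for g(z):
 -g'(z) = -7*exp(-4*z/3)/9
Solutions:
 g(z) = C1 - 7*exp(-4*z/3)/12


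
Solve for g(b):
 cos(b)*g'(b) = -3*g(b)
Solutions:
 g(b) = C1*(sin(b) - 1)^(3/2)/(sin(b) + 1)^(3/2)


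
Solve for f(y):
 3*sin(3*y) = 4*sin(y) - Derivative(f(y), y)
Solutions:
 f(y) = C1 - 4*cos(y) + cos(3*y)


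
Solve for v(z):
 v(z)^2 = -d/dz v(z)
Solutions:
 v(z) = 1/(C1 + z)


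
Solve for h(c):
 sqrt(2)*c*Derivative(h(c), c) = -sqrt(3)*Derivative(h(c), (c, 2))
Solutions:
 h(c) = C1 + C2*erf(6^(3/4)*c/6)


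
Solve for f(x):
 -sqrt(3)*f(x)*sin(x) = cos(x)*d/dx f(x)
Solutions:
 f(x) = C1*cos(x)^(sqrt(3))


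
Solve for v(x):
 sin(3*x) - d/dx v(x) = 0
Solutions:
 v(x) = C1 - cos(3*x)/3


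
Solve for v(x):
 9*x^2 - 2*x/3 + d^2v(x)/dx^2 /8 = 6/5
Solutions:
 v(x) = C1 + C2*x - 6*x^4 + 8*x^3/9 + 24*x^2/5


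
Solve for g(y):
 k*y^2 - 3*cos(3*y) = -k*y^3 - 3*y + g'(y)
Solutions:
 g(y) = C1 + k*y^4/4 + k*y^3/3 + 3*y^2/2 - sin(3*y)


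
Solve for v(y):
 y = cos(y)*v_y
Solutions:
 v(y) = C1 + Integral(y/cos(y), y)


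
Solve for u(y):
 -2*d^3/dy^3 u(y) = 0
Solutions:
 u(y) = C1 + C2*y + C3*y^2


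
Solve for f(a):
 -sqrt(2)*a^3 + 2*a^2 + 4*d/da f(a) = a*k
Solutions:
 f(a) = C1 + sqrt(2)*a^4/16 - a^3/6 + a^2*k/8


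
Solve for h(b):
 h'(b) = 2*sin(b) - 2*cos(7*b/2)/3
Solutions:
 h(b) = C1 - 4*sin(7*b/2)/21 - 2*cos(b)


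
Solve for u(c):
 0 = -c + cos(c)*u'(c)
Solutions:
 u(c) = C1 + Integral(c/cos(c), c)


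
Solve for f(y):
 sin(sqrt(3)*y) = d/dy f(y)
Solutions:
 f(y) = C1 - sqrt(3)*cos(sqrt(3)*y)/3


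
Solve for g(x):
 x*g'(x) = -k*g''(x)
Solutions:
 g(x) = C1 + C2*sqrt(k)*erf(sqrt(2)*x*sqrt(1/k)/2)


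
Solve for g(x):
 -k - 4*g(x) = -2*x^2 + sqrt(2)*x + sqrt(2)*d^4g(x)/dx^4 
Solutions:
 g(x) = -k/4 + x^2/2 - sqrt(2)*x/4 + (C1*sin(2^(7/8)*x/2) + C2*cos(2^(7/8)*x/2))*exp(-2^(7/8)*x/2) + (C3*sin(2^(7/8)*x/2) + C4*cos(2^(7/8)*x/2))*exp(2^(7/8)*x/2)


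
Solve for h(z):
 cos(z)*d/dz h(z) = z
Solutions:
 h(z) = C1 + Integral(z/cos(z), z)


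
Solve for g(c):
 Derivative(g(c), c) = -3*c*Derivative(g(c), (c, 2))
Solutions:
 g(c) = C1 + C2*c^(2/3)


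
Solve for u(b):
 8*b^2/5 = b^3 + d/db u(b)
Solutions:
 u(b) = C1 - b^4/4 + 8*b^3/15


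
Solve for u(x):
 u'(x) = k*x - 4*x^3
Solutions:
 u(x) = C1 + k*x^2/2 - x^4


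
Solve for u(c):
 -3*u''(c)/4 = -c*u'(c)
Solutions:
 u(c) = C1 + C2*erfi(sqrt(6)*c/3)


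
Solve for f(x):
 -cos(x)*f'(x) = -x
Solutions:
 f(x) = C1 + Integral(x/cos(x), x)


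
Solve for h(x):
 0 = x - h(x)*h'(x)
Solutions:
 h(x) = -sqrt(C1 + x^2)
 h(x) = sqrt(C1 + x^2)


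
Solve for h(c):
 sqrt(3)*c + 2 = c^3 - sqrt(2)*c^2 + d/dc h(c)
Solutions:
 h(c) = C1 - c^4/4 + sqrt(2)*c^3/3 + sqrt(3)*c^2/2 + 2*c


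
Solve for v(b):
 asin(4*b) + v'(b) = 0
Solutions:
 v(b) = C1 - b*asin(4*b) - sqrt(1 - 16*b^2)/4


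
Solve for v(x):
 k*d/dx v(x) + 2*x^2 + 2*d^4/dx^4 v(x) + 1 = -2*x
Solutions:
 v(x) = C1 + C2*exp(2^(2/3)*x*(-k)^(1/3)/2) + C3*exp(2^(2/3)*x*(-k)^(1/3)*(-1 + sqrt(3)*I)/4) + C4*exp(-2^(2/3)*x*(-k)^(1/3)*(1 + sqrt(3)*I)/4) - 2*x^3/(3*k) - x^2/k - x/k


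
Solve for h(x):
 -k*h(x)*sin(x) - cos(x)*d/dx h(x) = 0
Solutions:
 h(x) = C1*exp(k*log(cos(x)))


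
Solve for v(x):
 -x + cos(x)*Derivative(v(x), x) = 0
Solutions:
 v(x) = C1 + Integral(x/cos(x), x)


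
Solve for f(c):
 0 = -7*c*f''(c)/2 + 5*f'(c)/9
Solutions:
 f(c) = C1 + C2*c^(73/63)


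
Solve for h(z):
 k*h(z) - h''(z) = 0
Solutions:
 h(z) = C1*exp(-sqrt(k)*z) + C2*exp(sqrt(k)*z)


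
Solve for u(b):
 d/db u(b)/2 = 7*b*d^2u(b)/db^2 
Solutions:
 u(b) = C1 + C2*b^(15/14)


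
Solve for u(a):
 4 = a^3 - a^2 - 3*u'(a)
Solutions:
 u(a) = C1 + a^4/12 - a^3/9 - 4*a/3


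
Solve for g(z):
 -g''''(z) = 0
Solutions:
 g(z) = C1 + C2*z + C3*z^2 + C4*z^3


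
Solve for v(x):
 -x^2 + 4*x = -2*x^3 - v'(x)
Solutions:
 v(x) = C1 - x^4/2 + x^3/3 - 2*x^2


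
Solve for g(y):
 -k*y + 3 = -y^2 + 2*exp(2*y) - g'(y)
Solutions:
 g(y) = C1 + k*y^2/2 - y^3/3 - 3*y + exp(2*y)


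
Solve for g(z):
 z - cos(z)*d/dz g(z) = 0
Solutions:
 g(z) = C1 + Integral(z/cos(z), z)


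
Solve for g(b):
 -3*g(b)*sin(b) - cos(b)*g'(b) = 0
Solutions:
 g(b) = C1*cos(b)^3


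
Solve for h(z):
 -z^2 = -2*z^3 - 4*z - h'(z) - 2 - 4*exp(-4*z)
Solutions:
 h(z) = C1 - z^4/2 + z^3/3 - 2*z^2 - 2*z + exp(-4*z)


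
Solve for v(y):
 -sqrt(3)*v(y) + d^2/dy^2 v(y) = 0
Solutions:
 v(y) = C1*exp(-3^(1/4)*y) + C2*exp(3^(1/4)*y)


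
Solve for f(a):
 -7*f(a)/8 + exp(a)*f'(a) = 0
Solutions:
 f(a) = C1*exp(-7*exp(-a)/8)


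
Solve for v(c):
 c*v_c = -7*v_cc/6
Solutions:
 v(c) = C1 + C2*erf(sqrt(21)*c/7)


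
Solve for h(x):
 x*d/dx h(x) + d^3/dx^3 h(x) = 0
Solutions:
 h(x) = C1 + Integral(C2*airyai(-x) + C3*airybi(-x), x)


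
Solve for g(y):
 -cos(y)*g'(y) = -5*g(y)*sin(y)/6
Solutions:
 g(y) = C1/cos(y)^(5/6)


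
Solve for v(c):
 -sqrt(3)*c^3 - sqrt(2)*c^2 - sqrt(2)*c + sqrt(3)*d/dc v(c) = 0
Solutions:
 v(c) = C1 + c^4/4 + sqrt(6)*c^3/9 + sqrt(6)*c^2/6


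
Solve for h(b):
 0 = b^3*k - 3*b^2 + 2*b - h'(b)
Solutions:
 h(b) = C1 + b^4*k/4 - b^3 + b^2


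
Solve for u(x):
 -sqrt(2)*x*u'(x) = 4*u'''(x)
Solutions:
 u(x) = C1 + Integral(C2*airyai(-sqrt(2)*x/2) + C3*airybi(-sqrt(2)*x/2), x)


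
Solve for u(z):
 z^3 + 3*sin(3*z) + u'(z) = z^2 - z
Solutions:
 u(z) = C1 - z^4/4 + z^3/3 - z^2/2 + cos(3*z)


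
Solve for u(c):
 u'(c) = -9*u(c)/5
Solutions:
 u(c) = C1*exp(-9*c/5)


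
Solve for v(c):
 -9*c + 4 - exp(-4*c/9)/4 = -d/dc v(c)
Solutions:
 v(c) = C1 + 9*c^2/2 - 4*c - 9*exp(-4*c/9)/16


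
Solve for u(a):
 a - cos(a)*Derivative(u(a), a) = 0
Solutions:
 u(a) = C1 + Integral(a/cos(a), a)


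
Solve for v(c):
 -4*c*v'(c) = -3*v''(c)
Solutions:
 v(c) = C1 + C2*erfi(sqrt(6)*c/3)


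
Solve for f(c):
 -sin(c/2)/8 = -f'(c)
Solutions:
 f(c) = C1 - cos(c/2)/4


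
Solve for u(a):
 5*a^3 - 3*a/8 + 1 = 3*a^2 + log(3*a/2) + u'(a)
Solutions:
 u(a) = C1 + 5*a^4/4 - a^3 - 3*a^2/16 - a*log(a) + a*log(2/3) + 2*a


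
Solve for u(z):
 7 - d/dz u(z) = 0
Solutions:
 u(z) = C1 + 7*z


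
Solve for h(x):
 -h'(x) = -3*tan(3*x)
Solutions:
 h(x) = C1 - log(cos(3*x))


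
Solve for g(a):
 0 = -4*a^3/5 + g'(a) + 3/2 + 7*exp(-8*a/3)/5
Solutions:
 g(a) = C1 + a^4/5 - 3*a/2 + 21*exp(-8*a/3)/40


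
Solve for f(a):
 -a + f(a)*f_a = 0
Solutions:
 f(a) = -sqrt(C1 + a^2)
 f(a) = sqrt(C1 + a^2)


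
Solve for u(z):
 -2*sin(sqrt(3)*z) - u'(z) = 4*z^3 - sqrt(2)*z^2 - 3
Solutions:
 u(z) = C1 - z^4 + sqrt(2)*z^3/3 + 3*z + 2*sqrt(3)*cos(sqrt(3)*z)/3


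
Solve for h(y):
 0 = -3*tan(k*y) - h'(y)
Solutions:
 h(y) = C1 - 3*Piecewise((-log(cos(k*y))/k, Ne(k, 0)), (0, True))


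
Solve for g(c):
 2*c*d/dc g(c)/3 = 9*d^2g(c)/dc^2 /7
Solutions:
 g(c) = C1 + C2*erfi(sqrt(21)*c/9)


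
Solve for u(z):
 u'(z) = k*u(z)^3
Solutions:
 u(z) = -sqrt(2)*sqrt(-1/(C1 + k*z))/2
 u(z) = sqrt(2)*sqrt(-1/(C1 + k*z))/2


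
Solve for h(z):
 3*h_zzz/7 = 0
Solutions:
 h(z) = C1 + C2*z + C3*z^2


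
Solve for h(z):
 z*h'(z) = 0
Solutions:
 h(z) = C1


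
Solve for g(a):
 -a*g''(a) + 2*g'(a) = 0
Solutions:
 g(a) = C1 + C2*a^3


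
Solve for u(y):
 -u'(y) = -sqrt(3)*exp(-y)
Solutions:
 u(y) = C1 - sqrt(3)*exp(-y)


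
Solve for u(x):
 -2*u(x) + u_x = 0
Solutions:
 u(x) = C1*exp(2*x)


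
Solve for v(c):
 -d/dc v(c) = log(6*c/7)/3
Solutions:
 v(c) = C1 - c*log(c)/3 - c*log(6)/3 + c/3 + c*log(7)/3


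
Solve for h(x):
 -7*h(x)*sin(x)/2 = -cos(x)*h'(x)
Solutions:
 h(x) = C1/cos(x)^(7/2)


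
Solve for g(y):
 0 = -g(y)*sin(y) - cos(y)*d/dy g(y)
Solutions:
 g(y) = C1*cos(y)


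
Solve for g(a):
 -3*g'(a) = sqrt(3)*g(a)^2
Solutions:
 g(a) = 3/(C1 + sqrt(3)*a)


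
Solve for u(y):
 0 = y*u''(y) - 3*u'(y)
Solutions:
 u(y) = C1 + C2*y^4


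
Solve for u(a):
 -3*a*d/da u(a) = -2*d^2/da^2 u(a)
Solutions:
 u(a) = C1 + C2*erfi(sqrt(3)*a/2)


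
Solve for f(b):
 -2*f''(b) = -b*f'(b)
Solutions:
 f(b) = C1 + C2*erfi(b/2)


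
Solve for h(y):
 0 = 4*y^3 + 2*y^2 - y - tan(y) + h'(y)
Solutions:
 h(y) = C1 - y^4 - 2*y^3/3 + y^2/2 - log(cos(y))


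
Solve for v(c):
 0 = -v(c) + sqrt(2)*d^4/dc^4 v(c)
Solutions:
 v(c) = C1*exp(-2^(7/8)*c/2) + C2*exp(2^(7/8)*c/2) + C3*sin(2^(7/8)*c/2) + C4*cos(2^(7/8)*c/2)


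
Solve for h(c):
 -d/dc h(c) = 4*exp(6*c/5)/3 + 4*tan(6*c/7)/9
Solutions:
 h(c) = C1 - 10*exp(6*c/5)/9 + 14*log(cos(6*c/7))/27


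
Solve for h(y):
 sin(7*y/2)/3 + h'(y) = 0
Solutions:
 h(y) = C1 + 2*cos(7*y/2)/21


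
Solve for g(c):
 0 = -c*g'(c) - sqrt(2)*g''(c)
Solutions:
 g(c) = C1 + C2*erf(2^(1/4)*c/2)


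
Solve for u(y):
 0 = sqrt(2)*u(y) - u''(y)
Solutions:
 u(y) = C1*exp(-2^(1/4)*y) + C2*exp(2^(1/4)*y)


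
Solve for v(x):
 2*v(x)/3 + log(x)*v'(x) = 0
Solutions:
 v(x) = C1*exp(-2*li(x)/3)


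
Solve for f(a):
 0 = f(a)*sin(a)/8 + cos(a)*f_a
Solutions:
 f(a) = C1*cos(a)^(1/8)


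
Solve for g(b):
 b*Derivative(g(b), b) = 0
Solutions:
 g(b) = C1


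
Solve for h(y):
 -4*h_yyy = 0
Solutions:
 h(y) = C1 + C2*y + C3*y^2


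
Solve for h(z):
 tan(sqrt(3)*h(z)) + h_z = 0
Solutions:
 h(z) = sqrt(3)*(pi - asin(C1*exp(-sqrt(3)*z)))/3
 h(z) = sqrt(3)*asin(C1*exp(-sqrt(3)*z))/3


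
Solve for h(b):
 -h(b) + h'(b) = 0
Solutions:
 h(b) = C1*exp(b)


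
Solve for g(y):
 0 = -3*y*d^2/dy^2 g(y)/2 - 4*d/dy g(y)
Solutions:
 g(y) = C1 + C2/y^(5/3)


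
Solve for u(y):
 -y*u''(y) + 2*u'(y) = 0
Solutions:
 u(y) = C1 + C2*y^3


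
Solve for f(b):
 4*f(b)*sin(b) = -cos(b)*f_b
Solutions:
 f(b) = C1*cos(b)^4


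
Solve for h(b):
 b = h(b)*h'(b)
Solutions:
 h(b) = -sqrt(C1 + b^2)
 h(b) = sqrt(C1 + b^2)


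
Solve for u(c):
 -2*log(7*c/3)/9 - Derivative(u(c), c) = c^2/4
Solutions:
 u(c) = C1 - c^3/12 - 2*c*log(c)/9 - 2*c*log(7)/9 + 2*c/9 + 2*c*log(3)/9


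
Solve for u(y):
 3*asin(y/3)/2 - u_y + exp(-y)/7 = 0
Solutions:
 u(y) = C1 + 3*y*asin(y/3)/2 + 3*sqrt(9 - y^2)/2 - exp(-y)/7


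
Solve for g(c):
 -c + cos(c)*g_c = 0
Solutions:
 g(c) = C1 + Integral(c/cos(c), c)


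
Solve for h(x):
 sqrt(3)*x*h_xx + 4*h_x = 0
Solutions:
 h(x) = C1 + C2*x^(1 - 4*sqrt(3)/3)


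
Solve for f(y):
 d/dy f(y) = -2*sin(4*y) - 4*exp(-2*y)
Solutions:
 f(y) = C1 + cos(4*y)/2 + 2*exp(-2*y)


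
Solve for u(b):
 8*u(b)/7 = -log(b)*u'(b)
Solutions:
 u(b) = C1*exp(-8*li(b)/7)


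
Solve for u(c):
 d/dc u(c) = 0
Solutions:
 u(c) = C1


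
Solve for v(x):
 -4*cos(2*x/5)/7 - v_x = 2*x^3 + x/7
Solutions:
 v(x) = C1 - x^4/2 - x^2/14 - 10*sin(2*x/5)/7


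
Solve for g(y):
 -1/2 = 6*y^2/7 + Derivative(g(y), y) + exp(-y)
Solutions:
 g(y) = C1 - 2*y^3/7 - y/2 + exp(-y)


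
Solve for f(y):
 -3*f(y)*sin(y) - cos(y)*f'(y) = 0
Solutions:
 f(y) = C1*cos(y)^3


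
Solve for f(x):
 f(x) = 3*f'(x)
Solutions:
 f(x) = C1*exp(x/3)


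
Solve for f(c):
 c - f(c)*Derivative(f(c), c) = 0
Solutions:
 f(c) = -sqrt(C1 + c^2)
 f(c) = sqrt(C1 + c^2)


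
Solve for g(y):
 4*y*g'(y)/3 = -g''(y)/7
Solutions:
 g(y) = C1 + C2*erf(sqrt(42)*y/3)


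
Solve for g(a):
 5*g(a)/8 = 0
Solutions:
 g(a) = 0


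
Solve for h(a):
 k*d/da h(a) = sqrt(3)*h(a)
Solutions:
 h(a) = C1*exp(sqrt(3)*a/k)


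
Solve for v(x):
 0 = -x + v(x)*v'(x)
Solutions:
 v(x) = -sqrt(C1 + x^2)
 v(x) = sqrt(C1 + x^2)


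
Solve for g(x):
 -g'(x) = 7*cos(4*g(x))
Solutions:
 g(x) = -asin((C1 + exp(56*x))/(C1 - exp(56*x)))/4 + pi/4
 g(x) = asin((C1 + exp(56*x))/(C1 - exp(56*x)))/4


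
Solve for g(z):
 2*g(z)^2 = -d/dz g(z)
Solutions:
 g(z) = 1/(C1 + 2*z)


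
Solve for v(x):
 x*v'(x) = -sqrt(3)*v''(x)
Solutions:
 v(x) = C1 + C2*erf(sqrt(2)*3^(3/4)*x/6)


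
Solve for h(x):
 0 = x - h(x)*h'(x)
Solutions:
 h(x) = -sqrt(C1 + x^2)
 h(x) = sqrt(C1 + x^2)


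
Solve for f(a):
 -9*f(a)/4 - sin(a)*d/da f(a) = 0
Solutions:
 f(a) = C1*(cos(a) + 1)^(9/8)/(cos(a) - 1)^(9/8)


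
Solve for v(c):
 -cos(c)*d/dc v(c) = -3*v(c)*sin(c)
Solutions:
 v(c) = C1/cos(c)^3


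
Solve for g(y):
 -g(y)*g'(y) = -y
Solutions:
 g(y) = -sqrt(C1 + y^2)
 g(y) = sqrt(C1 + y^2)


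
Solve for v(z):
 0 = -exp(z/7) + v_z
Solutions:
 v(z) = C1 + 7*exp(z/7)


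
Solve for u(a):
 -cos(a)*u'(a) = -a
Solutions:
 u(a) = C1 + Integral(a/cos(a), a)


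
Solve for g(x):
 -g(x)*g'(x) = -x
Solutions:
 g(x) = -sqrt(C1 + x^2)
 g(x) = sqrt(C1 + x^2)


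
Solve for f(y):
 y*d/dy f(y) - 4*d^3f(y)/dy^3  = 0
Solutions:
 f(y) = C1 + Integral(C2*airyai(2^(1/3)*y/2) + C3*airybi(2^(1/3)*y/2), y)


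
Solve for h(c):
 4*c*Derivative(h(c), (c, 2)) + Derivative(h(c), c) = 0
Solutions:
 h(c) = C1 + C2*c^(3/4)


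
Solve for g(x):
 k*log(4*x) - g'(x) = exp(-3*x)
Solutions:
 g(x) = C1 + k*x*log(x) + k*x*(-1 + 2*log(2)) + exp(-3*x)/3


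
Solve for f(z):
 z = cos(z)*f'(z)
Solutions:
 f(z) = C1 + Integral(z/cos(z), z)


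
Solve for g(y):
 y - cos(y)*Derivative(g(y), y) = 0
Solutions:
 g(y) = C1 + Integral(y/cos(y), y)


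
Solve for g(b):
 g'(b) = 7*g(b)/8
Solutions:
 g(b) = C1*exp(7*b/8)


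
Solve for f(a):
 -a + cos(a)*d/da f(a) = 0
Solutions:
 f(a) = C1 + Integral(a/cos(a), a)


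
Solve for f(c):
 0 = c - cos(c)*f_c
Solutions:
 f(c) = C1 + Integral(c/cos(c), c)


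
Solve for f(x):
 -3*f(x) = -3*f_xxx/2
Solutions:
 f(x) = C3*exp(2^(1/3)*x) + (C1*sin(2^(1/3)*sqrt(3)*x/2) + C2*cos(2^(1/3)*sqrt(3)*x/2))*exp(-2^(1/3)*x/2)


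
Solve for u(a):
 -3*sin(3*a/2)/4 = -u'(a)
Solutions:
 u(a) = C1 - cos(3*a/2)/2


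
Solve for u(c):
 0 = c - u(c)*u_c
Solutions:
 u(c) = -sqrt(C1 + c^2)
 u(c) = sqrt(C1 + c^2)


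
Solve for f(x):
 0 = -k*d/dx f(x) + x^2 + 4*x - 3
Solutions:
 f(x) = C1 + x^3/(3*k) + 2*x^2/k - 3*x/k


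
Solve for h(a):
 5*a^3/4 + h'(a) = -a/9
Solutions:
 h(a) = C1 - 5*a^4/16 - a^2/18


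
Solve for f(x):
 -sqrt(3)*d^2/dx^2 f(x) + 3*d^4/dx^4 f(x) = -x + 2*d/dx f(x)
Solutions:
 f(x) = C1 + C2*exp(-x*(sqrt(3)/(sqrt(3)*sqrt(27 - sqrt(3)) + 9)^(1/3) + (sqrt(3)*sqrt(27 - sqrt(3)) + 9)^(1/3))/6)*sin(x*(-sqrt(3)*(sqrt(3)*sqrt(27 - sqrt(3)) + 9)^(1/3) + 3/(sqrt(3)*sqrt(27 - sqrt(3)) + 9)^(1/3))/6) + C3*exp(-x*(sqrt(3)/(sqrt(3)*sqrt(27 - sqrt(3)) + 9)^(1/3) + (sqrt(3)*sqrt(27 - sqrt(3)) + 9)^(1/3))/6)*cos(x*(-sqrt(3)*(sqrt(3)*sqrt(27 - sqrt(3)) + 9)^(1/3) + 3/(sqrt(3)*sqrt(27 - sqrt(3)) + 9)^(1/3))/6) + C4*exp(x*(sqrt(3)/(sqrt(3)*sqrt(27 - sqrt(3)) + 9)^(1/3) + (sqrt(3)*sqrt(27 - sqrt(3)) + 9)^(1/3))/3) + x^2/4 - sqrt(3)*x/4


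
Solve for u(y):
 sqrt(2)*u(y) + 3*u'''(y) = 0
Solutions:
 u(y) = C3*exp(-2^(1/6)*3^(2/3)*y/3) + (C1*sin(6^(1/6)*y/2) + C2*cos(6^(1/6)*y/2))*exp(2^(1/6)*3^(2/3)*y/6)


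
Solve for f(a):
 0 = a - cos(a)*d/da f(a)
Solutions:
 f(a) = C1 + Integral(a/cos(a), a)


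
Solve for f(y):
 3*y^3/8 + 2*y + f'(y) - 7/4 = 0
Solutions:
 f(y) = C1 - 3*y^4/32 - y^2 + 7*y/4


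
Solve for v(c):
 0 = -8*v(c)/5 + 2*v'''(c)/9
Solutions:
 v(c) = C3*exp(30^(2/3)*c/5) + (C1*sin(3*10^(2/3)*3^(1/6)*c/10) + C2*cos(3*10^(2/3)*3^(1/6)*c/10))*exp(-30^(2/3)*c/10)


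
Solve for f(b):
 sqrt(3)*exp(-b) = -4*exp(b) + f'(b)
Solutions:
 f(b) = C1 + 4*exp(b) - sqrt(3)*exp(-b)


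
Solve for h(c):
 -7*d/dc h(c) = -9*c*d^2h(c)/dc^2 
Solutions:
 h(c) = C1 + C2*c^(16/9)


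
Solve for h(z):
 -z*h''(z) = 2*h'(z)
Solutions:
 h(z) = C1 + C2/z


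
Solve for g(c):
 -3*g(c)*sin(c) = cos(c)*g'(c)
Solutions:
 g(c) = C1*cos(c)^3


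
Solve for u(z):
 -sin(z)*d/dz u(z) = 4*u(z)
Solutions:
 u(z) = C1*(cos(z)^2 + 2*cos(z) + 1)/(cos(z)^2 - 2*cos(z) + 1)


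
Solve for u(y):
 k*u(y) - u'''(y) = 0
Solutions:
 u(y) = C1*exp(k^(1/3)*y) + C2*exp(k^(1/3)*y*(-1 + sqrt(3)*I)/2) + C3*exp(-k^(1/3)*y*(1 + sqrt(3)*I)/2)


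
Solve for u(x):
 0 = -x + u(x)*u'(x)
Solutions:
 u(x) = -sqrt(C1 + x^2)
 u(x) = sqrt(C1 + x^2)


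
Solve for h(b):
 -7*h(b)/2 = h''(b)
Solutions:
 h(b) = C1*sin(sqrt(14)*b/2) + C2*cos(sqrt(14)*b/2)


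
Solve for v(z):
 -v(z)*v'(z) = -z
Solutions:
 v(z) = -sqrt(C1 + z^2)
 v(z) = sqrt(C1 + z^2)


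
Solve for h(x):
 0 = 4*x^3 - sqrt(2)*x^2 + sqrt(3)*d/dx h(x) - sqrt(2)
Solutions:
 h(x) = C1 - sqrt(3)*x^4/3 + sqrt(6)*x^3/9 + sqrt(6)*x/3


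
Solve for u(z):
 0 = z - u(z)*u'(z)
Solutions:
 u(z) = -sqrt(C1 + z^2)
 u(z) = sqrt(C1 + z^2)


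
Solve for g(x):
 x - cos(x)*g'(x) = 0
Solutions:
 g(x) = C1 + Integral(x/cos(x), x)


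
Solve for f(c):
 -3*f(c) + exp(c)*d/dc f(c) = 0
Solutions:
 f(c) = C1*exp(-3*exp(-c))


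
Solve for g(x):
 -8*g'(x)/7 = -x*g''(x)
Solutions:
 g(x) = C1 + C2*x^(15/7)


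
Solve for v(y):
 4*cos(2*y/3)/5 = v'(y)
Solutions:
 v(y) = C1 + 6*sin(2*y/3)/5


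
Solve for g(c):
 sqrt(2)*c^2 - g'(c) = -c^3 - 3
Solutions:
 g(c) = C1 + c^4/4 + sqrt(2)*c^3/3 + 3*c


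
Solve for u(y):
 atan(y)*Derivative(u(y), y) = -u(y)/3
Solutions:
 u(y) = C1*exp(-Integral(1/atan(y), y)/3)


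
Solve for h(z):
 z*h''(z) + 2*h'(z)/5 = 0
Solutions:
 h(z) = C1 + C2*z^(3/5)


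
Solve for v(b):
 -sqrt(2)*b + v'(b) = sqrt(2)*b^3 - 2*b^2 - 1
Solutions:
 v(b) = C1 + sqrt(2)*b^4/4 - 2*b^3/3 + sqrt(2)*b^2/2 - b


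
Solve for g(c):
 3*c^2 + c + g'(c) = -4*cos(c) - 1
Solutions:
 g(c) = C1 - c^3 - c^2/2 - c - 4*sin(c)


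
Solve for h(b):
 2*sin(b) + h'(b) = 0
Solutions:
 h(b) = C1 + 2*cos(b)


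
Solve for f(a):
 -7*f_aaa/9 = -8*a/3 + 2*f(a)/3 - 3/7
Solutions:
 f(a) = C3*exp(-6^(1/3)*7^(2/3)*a/7) + 4*a + (C1*sin(2^(1/3)*3^(5/6)*7^(2/3)*a/14) + C2*cos(2^(1/3)*3^(5/6)*7^(2/3)*a/14))*exp(6^(1/3)*7^(2/3)*a/14) + 9/14


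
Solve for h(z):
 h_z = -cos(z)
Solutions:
 h(z) = C1 - sin(z)


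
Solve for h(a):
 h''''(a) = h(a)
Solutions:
 h(a) = C1*exp(-a) + C2*exp(a) + C3*sin(a) + C4*cos(a)


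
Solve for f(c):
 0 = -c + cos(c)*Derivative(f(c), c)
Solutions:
 f(c) = C1 + Integral(c/cos(c), c)


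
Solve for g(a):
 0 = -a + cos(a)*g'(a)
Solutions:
 g(a) = C1 + Integral(a/cos(a), a)


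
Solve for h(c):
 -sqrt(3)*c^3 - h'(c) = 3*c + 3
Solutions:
 h(c) = C1 - sqrt(3)*c^4/4 - 3*c^2/2 - 3*c


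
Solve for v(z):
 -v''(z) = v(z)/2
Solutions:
 v(z) = C1*sin(sqrt(2)*z/2) + C2*cos(sqrt(2)*z/2)


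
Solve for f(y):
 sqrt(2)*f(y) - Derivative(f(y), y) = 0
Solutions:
 f(y) = C1*exp(sqrt(2)*y)


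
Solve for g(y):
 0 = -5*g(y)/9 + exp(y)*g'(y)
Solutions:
 g(y) = C1*exp(-5*exp(-y)/9)


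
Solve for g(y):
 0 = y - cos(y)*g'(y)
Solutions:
 g(y) = C1 + Integral(y/cos(y), y)


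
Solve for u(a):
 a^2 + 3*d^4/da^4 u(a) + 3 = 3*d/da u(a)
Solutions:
 u(a) = C1 + C4*exp(a) + a^3/9 + a + (C2*sin(sqrt(3)*a/2) + C3*cos(sqrt(3)*a/2))*exp(-a/2)


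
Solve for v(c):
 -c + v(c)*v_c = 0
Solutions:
 v(c) = -sqrt(C1 + c^2)
 v(c) = sqrt(C1 + c^2)


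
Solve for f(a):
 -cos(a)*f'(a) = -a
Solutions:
 f(a) = C1 + Integral(a/cos(a), a)


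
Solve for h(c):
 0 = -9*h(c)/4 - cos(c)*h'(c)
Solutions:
 h(c) = C1*(sin(c) - 1)^(9/8)/(sin(c) + 1)^(9/8)


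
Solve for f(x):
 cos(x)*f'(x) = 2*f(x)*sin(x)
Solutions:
 f(x) = C1/cos(x)^2


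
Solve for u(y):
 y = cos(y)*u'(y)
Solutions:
 u(y) = C1 + Integral(y/cos(y), y)


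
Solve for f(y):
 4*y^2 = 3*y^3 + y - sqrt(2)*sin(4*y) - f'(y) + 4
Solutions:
 f(y) = C1 + 3*y^4/4 - 4*y^3/3 + y^2/2 + 4*y + sqrt(2)*cos(4*y)/4


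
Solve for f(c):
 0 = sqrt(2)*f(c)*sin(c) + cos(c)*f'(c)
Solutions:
 f(c) = C1*cos(c)^(sqrt(2))


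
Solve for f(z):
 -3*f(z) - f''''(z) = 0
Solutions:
 f(z) = (C1*sin(sqrt(2)*3^(1/4)*z/2) + C2*cos(sqrt(2)*3^(1/4)*z/2))*exp(-sqrt(2)*3^(1/4)*z/2) + (C3*sin(sqrt(2)*3^(1/4)*z/2) + C4*cos(sqrt(2)*3^(1/4)*z/2))*exp(sqrt(2)*3^(1/4)*z/2)


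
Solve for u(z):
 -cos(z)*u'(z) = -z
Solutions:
 u(z) = C1 + Integral(z/cos(z), z)


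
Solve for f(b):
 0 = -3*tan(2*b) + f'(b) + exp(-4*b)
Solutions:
 f(b) = C1 + 3*log(tan(2*b)^2 + 1)/4 + exp(-4*b)/4


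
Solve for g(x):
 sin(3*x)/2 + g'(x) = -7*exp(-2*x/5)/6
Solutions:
 g(x) = C1 + cos(3*x)/6 + 35*exp(-2*x/5)/12


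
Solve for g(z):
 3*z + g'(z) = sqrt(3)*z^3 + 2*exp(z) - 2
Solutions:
 g(z) = C1 + sqrt(3)*z^4/4 - 3*z^2/2 - 2*z + 2*exp(z)


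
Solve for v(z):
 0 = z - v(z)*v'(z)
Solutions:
 v(z) = -sqrt(C1 + z^2)
 v(z) = sqrt(C1 + z^2)


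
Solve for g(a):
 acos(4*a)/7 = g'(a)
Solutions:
 g(a) = C1 + a*acos(4*a)/7 - sqrt(1 - 16*a^2)/28


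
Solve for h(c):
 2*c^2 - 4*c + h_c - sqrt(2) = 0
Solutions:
 h(c) = C1 - 2*c^3/3 + 2*c^2 + sqrt(2)*c


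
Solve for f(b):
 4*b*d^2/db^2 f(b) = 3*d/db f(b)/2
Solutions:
 f(b) = C1 + C2*b^(11/8)


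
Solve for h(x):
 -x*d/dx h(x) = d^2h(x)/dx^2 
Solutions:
 h(x) = C1 + C2*erf(sqrt(2)*x/2)


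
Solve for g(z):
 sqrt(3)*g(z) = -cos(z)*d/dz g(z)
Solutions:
 g(z) = C1*(sin(z) - 1)^(sqrt(3)/2)/(sin(z) + 1)^(sqrt(3)/2)


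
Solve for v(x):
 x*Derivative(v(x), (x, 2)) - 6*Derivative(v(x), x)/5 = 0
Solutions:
 v(x) = C1 + C2*x^(11/5)


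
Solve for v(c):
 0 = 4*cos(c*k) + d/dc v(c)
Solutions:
 v(c) = C1 - 4*sin(c*k)/k


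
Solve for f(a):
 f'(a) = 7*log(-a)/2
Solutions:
 f(a) = C1 + 7*a*log(-a)/2 - 7*a/2


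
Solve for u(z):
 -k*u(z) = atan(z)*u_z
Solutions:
 u(z) = C1*exp(-k*Integral(1/atan(z), z))


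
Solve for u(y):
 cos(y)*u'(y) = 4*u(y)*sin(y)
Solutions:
 u(y) = C1/cos(y)^4


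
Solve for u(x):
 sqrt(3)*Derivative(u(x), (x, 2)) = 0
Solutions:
 u(x) = C1 + C2*x


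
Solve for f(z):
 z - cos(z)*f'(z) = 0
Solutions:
 f(z) = C1 + Integral(z/cos(z), z)


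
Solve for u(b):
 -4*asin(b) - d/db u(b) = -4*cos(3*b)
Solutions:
 u(b) = C1 - 4*b*asin(b) - 4*sqrt(1 - b^2) + 4*sin(3*b)/3


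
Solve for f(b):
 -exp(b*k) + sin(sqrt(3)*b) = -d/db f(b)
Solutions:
 f(b) = C1 + sqrt(3)*cos(sqrt(3)*b)/3 + exp(b*k)/k


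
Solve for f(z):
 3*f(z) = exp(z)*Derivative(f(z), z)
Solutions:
 f(z) = C1*exp(-3*exp(-z))


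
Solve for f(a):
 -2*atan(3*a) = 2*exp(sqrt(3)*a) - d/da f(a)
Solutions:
 f(a) = C1 + 2*a*atan(3*a) + 2*sqrt(3)*exp(sqrt(3)*a)/3 - log(9*a^2 + 1)/3


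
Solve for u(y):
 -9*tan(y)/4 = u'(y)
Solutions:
 u(y) = C1 + 9*log(cos(y))/4


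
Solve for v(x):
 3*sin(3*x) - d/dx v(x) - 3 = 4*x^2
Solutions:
 v(x) = C1 - 4*x^3/3 - 3*x - cos(3*x)


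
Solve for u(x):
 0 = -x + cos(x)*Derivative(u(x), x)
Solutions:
 u(x) = C1 + Integral(x/cos(x), x)


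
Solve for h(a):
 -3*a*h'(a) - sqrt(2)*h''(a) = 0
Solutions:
 h(a) = C1 + C2*erf(2^(1/4)*sqrt(3)*a/2)


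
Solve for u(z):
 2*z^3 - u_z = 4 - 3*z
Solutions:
 u(z) = C1 + z^4/2 + 3*z^2/2 - 4*z


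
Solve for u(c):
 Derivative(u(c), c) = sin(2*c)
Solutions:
 u(c) = C1 - cos(2*c)/2


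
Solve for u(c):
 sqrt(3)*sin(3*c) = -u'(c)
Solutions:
 u(c) = C1 + sqrt(3)*cos(3*c)/3


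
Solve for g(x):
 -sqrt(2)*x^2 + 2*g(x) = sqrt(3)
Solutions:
 g(x) = sqrt(2)*x^2/2 + sqrt(3)/2


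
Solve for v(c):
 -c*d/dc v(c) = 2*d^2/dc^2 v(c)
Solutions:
 v(c) = C1 + C2*erf(c/2)


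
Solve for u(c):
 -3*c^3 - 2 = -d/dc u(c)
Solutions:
 u(c) = C1 + 3*c^4/4 + 2*c


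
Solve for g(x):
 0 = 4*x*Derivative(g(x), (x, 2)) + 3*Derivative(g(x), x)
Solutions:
 g(x) = C1 + C2*x^(1/4)


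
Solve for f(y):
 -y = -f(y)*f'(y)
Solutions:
 f(y) = -sqrt(C1 + y^2)
 f(y) = sqrt(C1 + y^2)


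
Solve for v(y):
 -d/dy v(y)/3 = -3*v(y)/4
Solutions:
 v(y) = C1*exp(9*y/4)


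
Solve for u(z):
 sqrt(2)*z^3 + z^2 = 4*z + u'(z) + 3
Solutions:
 u(z) = C1 + sqrt(2)*z^4/4 + z^3/3 - 2*z^2 - 3*z


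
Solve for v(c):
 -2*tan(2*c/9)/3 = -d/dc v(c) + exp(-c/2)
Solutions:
 v(c) = C1 + 3*log(tan(2*c/9)^2 + 1)/2 - 2*exp(-c/2)


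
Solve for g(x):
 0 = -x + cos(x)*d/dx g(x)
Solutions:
 g(x) = C1 + Integral(x/cos(x), x)


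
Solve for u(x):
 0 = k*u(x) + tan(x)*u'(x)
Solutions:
 u(x) = C1*exp(-k*log(sin(x)))


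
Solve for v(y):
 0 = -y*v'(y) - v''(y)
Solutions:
 v(y) = C1 + C2*erf(sqrt(2)*y/2)


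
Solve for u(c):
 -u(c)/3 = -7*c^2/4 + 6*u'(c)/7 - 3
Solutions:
 u(c) = C1*exp(-7*c/18) + 21*c^2/4 - 27*c + 549/7


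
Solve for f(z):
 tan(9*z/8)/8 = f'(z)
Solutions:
 f(z) = C1 - log(cos(9*z/8))/9


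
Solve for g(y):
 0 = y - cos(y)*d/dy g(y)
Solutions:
 g(y) = C1 + Integral(y/cos(y), y)


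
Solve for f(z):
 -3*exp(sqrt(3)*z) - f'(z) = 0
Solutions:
 f(z) = C1 - sqrt(3)*exp(sqrt(3)*z)


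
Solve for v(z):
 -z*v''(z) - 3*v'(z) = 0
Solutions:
 v(z) = C1 + C2/z^2


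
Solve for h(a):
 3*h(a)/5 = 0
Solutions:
 h(a) = 0


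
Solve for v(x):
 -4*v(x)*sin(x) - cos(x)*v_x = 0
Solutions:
 v(x) = C1*cos(x)^4


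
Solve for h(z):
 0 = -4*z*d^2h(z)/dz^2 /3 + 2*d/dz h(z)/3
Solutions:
 h(z) = C1 + C2*z^(3/2)


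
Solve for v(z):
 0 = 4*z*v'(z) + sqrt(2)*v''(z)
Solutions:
 v(z) = C1 + C2*erf(2^(1/4)*z)


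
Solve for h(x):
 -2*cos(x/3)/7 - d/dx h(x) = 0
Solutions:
 h(x) = C1 - 6*sin(x/3)/7


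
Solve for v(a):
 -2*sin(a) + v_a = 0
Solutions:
 v(a) = C1 - 2*cos(a)


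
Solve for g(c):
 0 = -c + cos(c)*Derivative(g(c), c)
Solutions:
 g(c) = C1 + Integral(c/cos(c), c)


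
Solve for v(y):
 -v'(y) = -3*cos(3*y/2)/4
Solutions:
 v(y) = C1 + sin(3*y/2)/2


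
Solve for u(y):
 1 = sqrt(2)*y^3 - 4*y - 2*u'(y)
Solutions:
 u(y) = C1 + sqrt(2)*y^4/8 - y^2 - y/2


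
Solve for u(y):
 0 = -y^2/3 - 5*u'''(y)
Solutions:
 u(y) = C1 + C2*y + C3*y^2 - y^5/900


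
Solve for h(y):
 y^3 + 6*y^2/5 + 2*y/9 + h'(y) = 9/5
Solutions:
 h(y) = C1 - y^4/4 - 2*y^3/5 - y^2/9 + 9*y/5


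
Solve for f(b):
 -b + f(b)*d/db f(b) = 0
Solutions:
 f(b) = -sqrt(C1 + b^2)
 f(b) = sqrt(C1 + b^2)


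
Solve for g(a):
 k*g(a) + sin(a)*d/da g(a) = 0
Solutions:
 g(a) = C1*exp(k*(-log(cos(a) - 1) + log(cos(a) + 1))/2)


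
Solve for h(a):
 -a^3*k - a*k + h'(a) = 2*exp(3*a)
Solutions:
 h(a) = C1 + a^4*k/4 + a^2*k/2 + 2*exp(3*a)/3


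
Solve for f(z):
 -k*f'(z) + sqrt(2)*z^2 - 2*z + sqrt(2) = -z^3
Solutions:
 f(z) = C1 + z^4/(4*k) + sqrt(2)*z^3/(3*k) - z^2/k + sqrt(2)*z/k


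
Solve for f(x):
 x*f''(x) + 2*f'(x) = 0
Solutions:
 f(x) = C1 + C2/x


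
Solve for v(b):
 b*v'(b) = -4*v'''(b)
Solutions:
 v(b) = C1 + Integral(C2*airyai(-2^(1/3)*b/2) + C3*airybi(-2^(1/3)*b/2), b)


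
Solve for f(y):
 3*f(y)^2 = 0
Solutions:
 f(y) = 0


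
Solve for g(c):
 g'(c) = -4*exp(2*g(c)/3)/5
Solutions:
 g(c) = 3*log(-sqrt(-1/(C1 - 4*c))) - 3*log(2) + 3*log(30)/2
 g(c) = 3*log(-1/(C1 - 4*c))/2 - 3*log(2) + 3*log(30)/2


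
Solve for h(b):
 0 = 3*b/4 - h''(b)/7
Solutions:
 h(b) = C1 + C2*b + 7*b^3/8


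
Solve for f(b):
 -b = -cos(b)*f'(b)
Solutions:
 f(b) = C1 + Integral(b/cos(b), b)


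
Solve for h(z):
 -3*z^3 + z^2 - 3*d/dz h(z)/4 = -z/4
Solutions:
 h(z) = C1 - z^4 + 4*z^3/9 + z^2/6


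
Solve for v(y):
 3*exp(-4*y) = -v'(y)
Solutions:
 v(y) = C1 + 3*exp(-4*y)/4


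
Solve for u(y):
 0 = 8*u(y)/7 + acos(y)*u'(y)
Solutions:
 u(y) = C1*exp(-8*Integral(1/acos(y), y)/7)


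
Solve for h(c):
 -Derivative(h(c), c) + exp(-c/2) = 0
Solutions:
 h(c) = C1 - 2*exp(-c/2)


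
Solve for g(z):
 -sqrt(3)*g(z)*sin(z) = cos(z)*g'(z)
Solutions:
 g(z) = C1*cos(z)^(sqrt(3))


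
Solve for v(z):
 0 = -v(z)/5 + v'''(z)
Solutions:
 v(z) = C3*exp(5^(2/3)*z/5) + (C1*sin(sqrt(3)*5^(2/3)*z/10) + C2*cos(sqrt(3)*5^(2/3)*z/10))*exp(-5^(2/3)*z/10)
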